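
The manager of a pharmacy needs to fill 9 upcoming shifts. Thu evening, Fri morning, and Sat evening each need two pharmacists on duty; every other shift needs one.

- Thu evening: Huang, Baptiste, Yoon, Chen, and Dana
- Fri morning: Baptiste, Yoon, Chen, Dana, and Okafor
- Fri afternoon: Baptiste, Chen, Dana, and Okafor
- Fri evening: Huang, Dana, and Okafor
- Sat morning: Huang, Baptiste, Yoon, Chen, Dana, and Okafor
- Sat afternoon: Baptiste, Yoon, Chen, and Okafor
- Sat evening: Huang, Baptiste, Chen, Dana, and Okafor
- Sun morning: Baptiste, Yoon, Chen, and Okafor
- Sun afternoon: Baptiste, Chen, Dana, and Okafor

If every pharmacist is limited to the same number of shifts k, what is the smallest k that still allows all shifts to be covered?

2

With 6 pharmacists and 12 worker-slots to fill, someone must work at least ⌈12/6⌉ = 2 shifts, so k ≥ 2.
k = 2 works: Thu evening→Yoon+Chen, Fri morning→Dana+Okafor, Fri afternoon→Baptiste, Fri evening→Huang, Sat morning→Huang, Sat afternoon→Baptiste, Sat evening→Dana+Okafor, Sun morning→Yoon, Sun afternoon→Chen.
Loads: Huang 2, Baptiste 2, Yoon 2, Chen 2, Dana 2, Okafor 2 — all ≤ 2.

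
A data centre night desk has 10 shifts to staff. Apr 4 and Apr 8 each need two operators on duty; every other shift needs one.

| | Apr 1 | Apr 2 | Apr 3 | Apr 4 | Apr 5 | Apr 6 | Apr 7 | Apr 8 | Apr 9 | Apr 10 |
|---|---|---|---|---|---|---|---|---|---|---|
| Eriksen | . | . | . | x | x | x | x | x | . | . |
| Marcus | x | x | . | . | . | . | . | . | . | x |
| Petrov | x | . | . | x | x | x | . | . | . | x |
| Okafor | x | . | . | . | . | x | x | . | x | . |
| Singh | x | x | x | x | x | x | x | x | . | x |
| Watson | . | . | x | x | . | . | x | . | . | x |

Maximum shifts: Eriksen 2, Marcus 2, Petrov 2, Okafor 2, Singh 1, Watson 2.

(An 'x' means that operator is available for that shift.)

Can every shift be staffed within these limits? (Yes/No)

Total capacity is 2+2+2+2+1+2 = 11 but 12 worker-slots are needed — infeasible.

No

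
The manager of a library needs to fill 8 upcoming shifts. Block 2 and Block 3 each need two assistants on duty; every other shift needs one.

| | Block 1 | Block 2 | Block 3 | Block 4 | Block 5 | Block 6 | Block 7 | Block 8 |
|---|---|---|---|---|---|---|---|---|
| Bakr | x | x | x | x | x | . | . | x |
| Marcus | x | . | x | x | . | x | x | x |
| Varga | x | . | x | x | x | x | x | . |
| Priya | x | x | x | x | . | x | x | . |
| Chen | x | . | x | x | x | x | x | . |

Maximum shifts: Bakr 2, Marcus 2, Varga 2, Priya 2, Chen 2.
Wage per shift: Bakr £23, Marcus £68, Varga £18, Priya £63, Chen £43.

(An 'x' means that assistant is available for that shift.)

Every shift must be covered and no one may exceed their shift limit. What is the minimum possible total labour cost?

Block 2 can only be covered by Bakr and Priya, so that assignment is forced.
Picking the cheapest available assistant for each shift independently would cost £240, but that ignores the shift limits.
An optimal schedule: Block 1→Varga, Block 2→Bakr+Priya, Block 3→Priya+Chen, Block 4→Chen, Block 5→Varga, Block 6→Marcus, Block 7→Marcus, Block 8→Bakr.
Total: 18 + 23 + 63 + 63 + 43 + 43 + 18 + 68 + 68 + 23 = £430.

£430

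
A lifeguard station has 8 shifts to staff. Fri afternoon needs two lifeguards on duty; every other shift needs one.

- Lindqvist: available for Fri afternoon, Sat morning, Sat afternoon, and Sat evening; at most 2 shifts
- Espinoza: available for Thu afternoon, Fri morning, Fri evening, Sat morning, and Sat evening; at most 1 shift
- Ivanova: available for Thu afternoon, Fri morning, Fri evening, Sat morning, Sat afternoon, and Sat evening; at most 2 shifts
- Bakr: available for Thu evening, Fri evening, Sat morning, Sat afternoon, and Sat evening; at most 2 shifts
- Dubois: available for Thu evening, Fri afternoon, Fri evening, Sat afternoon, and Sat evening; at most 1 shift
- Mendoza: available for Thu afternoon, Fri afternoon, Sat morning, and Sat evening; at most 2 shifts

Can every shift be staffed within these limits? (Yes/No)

One valid schedule: Thu afternoon→Ivanova, Thu evening→Bakr, Fri morning→Espinoza, Fri afternoon→Lindqvist+Dubois, Fri evening→Ivanova, Sat morning→Bakr, Sat afternoon→Lindqvist, Sat evening→Mendoza.
Loads: Lindqvist 2/2, Espinoza 1/1, Ivanova 2/2, Bakr 2/2, Dubois 1/1, Mendoza 1/2 — all within limits.

Yes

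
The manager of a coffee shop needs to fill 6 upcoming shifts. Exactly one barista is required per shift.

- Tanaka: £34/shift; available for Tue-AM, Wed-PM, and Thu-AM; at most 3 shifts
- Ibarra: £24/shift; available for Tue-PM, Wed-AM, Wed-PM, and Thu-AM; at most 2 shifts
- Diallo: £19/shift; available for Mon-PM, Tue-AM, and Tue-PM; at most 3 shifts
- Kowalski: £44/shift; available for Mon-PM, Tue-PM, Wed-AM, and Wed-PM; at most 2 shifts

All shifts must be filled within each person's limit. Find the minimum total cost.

£139

Picking the cheapest available barista for each shift independently would cost £129, but that ignores the shift limits.
An optimal schedule: Mon-PM→Diallo, Tue-AM→Diallo, Tue-PM→Diallo, Wed-AM→Ibarra, Wed-PM→Tanaka, Thu-AM→Ibarra.
Total: 19 + 19 + 19 + 24 + 34 + 24 = £139.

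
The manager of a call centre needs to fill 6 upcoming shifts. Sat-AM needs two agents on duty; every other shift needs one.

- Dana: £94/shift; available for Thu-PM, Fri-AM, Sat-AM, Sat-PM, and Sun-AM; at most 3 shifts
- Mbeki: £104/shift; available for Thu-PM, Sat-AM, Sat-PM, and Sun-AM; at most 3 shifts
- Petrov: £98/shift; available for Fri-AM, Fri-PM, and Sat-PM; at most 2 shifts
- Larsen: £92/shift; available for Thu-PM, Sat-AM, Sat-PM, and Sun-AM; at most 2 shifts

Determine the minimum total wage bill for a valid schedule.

Fri-PM can only be covered by Petrov, so that assignment is forced.
Picking the cheapest available agent for each shift independently would cost £654, but that ignores the shift limits.
An optimal schedule: Thu-PM→Larsen, Fri-AM→Dana, Fri-PM→Petrov, Sat-AM→Larsen+Dana, Sat-PM→Petrov, Sun-AM→Dana.
Total: 92 + 94 + 98 + 92 + 94 + 98 + 94 = £662.

£662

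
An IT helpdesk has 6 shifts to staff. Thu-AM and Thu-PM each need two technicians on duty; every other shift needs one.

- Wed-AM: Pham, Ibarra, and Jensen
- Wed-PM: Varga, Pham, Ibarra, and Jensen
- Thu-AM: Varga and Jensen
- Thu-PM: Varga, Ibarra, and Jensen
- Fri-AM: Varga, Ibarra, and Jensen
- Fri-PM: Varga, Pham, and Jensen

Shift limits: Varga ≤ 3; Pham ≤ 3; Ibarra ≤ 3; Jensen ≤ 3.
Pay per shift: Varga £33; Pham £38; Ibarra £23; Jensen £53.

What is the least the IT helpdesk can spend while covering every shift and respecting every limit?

£259

Thu-AM can only be covered by Varga and Jensen, so that assignment is forced.
Picking the cheapest available technician for each shift independently would cost £244, but that ignores the shift limits.
An optimal schedule: Wed-AM→Ibarra, Wed-PM→Pham, Thu-AM→Varga+Jensen, Thu-PM→Ibarra+Varga, Fri-AM→Ibarra, Fri-PM→Varga.
Total: 23 + 38 + 33 + 53 + 23 + 33 + 23 + 33 = £259.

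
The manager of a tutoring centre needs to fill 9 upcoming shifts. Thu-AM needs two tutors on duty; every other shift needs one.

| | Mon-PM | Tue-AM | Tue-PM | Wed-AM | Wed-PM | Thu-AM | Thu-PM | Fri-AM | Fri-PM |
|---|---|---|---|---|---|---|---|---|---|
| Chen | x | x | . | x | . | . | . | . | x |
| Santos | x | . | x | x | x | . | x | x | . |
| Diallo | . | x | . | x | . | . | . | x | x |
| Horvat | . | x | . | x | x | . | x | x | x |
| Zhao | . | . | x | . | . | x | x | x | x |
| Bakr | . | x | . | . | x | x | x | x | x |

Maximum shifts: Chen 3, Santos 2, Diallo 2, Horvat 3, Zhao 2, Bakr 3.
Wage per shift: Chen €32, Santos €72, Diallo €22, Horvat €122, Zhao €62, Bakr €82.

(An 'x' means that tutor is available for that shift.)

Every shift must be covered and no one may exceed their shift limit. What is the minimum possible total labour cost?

€490

Thu-AM can only be covered by Zhao and Bakr, so that assignment is forced.
Picking the cheapest available tutor for each shift independently would cost €460, but that ignores the shift limits.
An optimal schedule: Mon-PM→Chen, Tue-AM→Diallo, Tue-PM→Zhao, Wed-AM→Chen, Wed-PM→Santos, Thu-AM→Zhao+Bakr, Thu-PM→Santos, Fri-AM→Diallo, Fri-PM→Chen.
Total: 32 + 22 + 62 + 32 + 72 + 62 + 82 + 72 + 22 + 32 = €490.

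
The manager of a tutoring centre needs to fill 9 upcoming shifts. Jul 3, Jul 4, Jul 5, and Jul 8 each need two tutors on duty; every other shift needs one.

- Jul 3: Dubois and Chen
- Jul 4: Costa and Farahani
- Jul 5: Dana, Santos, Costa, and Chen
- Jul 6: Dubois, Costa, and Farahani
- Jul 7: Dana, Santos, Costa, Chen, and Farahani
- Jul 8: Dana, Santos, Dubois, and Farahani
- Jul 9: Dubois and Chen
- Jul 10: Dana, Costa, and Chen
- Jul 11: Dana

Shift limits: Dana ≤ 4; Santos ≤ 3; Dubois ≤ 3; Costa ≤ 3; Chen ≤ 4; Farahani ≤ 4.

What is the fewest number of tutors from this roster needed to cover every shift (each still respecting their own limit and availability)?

13 slots to fill and no one can take more than 4, so at least ⌈13/4⌉ = 4 tutors are needed.
Shifts {Jul 3, Jul 4, Jul 11} need 5 slots, but among the tutors available for them (Dana, Dubois, Costa, Chen, and Farahani) any 4 together supply at most 4. So 4 tutors are not enough.
Dana, Dubois, Costa, Chen, and Farahani alone can cover everything: Jul 3→Dubois+Chen, Jul 4→Costa+Farahani, Jul 5→Dana+Costa, Jul 6→Dubois, Jul 7→Costa, Jul 8→Dana+Farahani, Jul 9→Dubois, Jul 10→Dana, Jul 11→Dana.

5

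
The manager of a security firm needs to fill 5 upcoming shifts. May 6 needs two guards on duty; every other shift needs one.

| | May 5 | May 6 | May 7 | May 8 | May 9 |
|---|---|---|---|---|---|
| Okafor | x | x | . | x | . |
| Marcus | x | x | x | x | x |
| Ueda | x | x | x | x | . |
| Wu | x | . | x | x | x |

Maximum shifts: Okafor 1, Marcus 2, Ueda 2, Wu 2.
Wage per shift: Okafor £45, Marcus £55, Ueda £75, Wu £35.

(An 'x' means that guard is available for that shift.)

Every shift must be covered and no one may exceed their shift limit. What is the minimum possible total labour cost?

Picking the cheapest available guard for each shift independently would cost £240, but that ignores the shift limits.
An optimal schedule: May 5→Marcus, May 6→Okafor+Marcus, May 7→Wu, May 8→Ueda, May 9→Wu.
Total: 55 + 45 + 55 + 35 + 75 + 35 = £300.

£300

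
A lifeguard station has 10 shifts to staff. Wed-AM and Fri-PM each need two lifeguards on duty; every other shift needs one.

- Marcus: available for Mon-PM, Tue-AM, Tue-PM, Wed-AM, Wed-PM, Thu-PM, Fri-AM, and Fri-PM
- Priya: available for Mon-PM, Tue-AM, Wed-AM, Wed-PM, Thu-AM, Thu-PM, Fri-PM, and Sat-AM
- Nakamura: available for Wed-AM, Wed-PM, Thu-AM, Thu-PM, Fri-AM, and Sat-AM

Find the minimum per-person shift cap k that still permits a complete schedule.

4

With 3 lifeguards and 12 worker-slots to fill, someone must work at least ⌈12/3⌉ = 4 shifts, so k ≥ 4.
k = 4 works: Mon-PM→Marcus, Tue-AM→Marcus, Tue-PM→Marcus, Wed-AM→Priya+Nakamura, Wed-PM→Nakamura, Thu-AM→Priya, Thu-PM→Nakamura, Fri-AM→Nakamura, Fri-PM→Marcus+Priya, Sat-AM→Priya.
Loads: Marcus 4, Priya 4, Nakamura 4 — all ≤ 4.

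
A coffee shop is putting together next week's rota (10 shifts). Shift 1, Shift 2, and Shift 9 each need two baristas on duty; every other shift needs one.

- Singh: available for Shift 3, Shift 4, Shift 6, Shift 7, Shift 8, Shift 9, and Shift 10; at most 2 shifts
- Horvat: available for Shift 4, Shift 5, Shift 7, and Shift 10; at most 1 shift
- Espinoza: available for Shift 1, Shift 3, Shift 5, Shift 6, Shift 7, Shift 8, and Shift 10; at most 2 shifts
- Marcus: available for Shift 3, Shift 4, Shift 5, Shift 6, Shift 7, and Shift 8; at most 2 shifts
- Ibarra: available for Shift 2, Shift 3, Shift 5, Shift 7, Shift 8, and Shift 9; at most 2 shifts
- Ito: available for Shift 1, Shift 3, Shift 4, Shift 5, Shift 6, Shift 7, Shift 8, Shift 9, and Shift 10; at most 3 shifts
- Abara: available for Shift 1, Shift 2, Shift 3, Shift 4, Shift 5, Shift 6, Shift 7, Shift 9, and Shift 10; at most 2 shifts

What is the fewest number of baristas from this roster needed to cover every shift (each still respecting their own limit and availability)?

13 slots to fill and no one can take more than 3, so at least ⌈13/3⌉ = 5 baristas are needed.
Any 5 baristas together have capacity at most 3+2+2+2+2 = 11 < 13 slots, so 5 can never suffice.
Singh, Espinoza, Marcus, Ibarra, Ito, and Abara alone can cover everything: Shift 1→Espinoza+Ito, Shift 2→Ibarra+Abara, Shift 3→Ibarra, Shift 4→Singh, Shift 5→Espinoza, Shift 6→Marcus, Shift 7→Ito, Shift 8→Marcus, Shift 9→Ito+Abara, Shift 10→Singh.

6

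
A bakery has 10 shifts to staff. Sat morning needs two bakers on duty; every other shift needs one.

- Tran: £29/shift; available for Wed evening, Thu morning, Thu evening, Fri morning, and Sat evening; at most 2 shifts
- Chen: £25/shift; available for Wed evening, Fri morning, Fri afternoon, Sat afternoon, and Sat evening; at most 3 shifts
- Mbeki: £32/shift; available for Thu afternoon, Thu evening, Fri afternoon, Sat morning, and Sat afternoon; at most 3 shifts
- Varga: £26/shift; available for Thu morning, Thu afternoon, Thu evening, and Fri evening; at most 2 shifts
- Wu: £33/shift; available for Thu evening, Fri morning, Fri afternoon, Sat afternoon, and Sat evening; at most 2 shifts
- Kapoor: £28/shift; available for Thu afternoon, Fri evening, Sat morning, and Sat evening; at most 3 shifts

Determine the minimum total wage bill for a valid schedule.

Sat morning can only be covered by Mbeki and Kapoor, so that assignment is forced.
Picking the cheapest available baker for each shift independently would cost £289, but that ignores the shift limits.
An optimal schedule: Wed evening→Chen, Thu morning→Varga, Thu afternoon→Kapoor, Thu evening→Tran, Fri morning→Tran, Fri afternoon→Chen, Fri evening→Varga, Sat morning→Kapoor+Mbeki, Sat afternoon→Chen, Sat evening→Kapoor.
Total: 25 + 26 + 28 + 29 + 29 + 25 + 26 + 28 + 32 + 25 + 28 = £301.

£301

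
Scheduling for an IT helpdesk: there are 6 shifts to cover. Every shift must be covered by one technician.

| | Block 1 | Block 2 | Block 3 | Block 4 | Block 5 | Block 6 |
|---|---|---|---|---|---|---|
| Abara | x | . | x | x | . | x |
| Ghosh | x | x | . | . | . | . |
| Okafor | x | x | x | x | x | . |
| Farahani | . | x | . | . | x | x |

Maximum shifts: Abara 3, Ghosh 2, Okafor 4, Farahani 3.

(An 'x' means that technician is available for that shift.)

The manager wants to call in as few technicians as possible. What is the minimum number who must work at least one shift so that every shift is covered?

6 slots to fill and no one can take more than 4, so at least ⌈6/4⌉ = 2 technicians are needed.
Abara and Okafor alone can cover everything: Block 1→Abara, Block 2→Okafor, Block 3→Abara, Block 4→Okafor, Block 5→Okafor, Block 6→Abara.

2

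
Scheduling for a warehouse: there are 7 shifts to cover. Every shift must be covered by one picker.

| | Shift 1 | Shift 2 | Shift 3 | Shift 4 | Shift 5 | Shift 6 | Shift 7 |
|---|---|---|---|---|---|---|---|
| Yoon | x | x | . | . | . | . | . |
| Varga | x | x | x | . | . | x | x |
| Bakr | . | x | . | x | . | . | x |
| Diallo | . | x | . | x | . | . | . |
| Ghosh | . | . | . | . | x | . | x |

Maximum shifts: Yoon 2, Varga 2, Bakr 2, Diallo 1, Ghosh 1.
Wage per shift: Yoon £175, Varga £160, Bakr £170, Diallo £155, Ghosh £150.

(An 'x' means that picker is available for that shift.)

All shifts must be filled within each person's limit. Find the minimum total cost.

Shift 3 can only be covered by Varga, so that assignment is forced.
Shift 5 can only be covered by Ghosh, so that assignment is forced.
Shift 6 can only be covered by Varga, so that assignment is forced.
Picking the cheapest available picker for each shift independently would cost £1090, but that ignores the shift limits.
An optimal schedule: Shift 1→Yoon, Shift 2→Bakr, Shift 3→Varga, Shift 4→Diallo, Shift 5→Ghosh, Shift 6→Varga, Shift 7→Bakr.
Total: 175 + 170 + 160 + 155 + 150 + 160 + 170 = £1140.

£1140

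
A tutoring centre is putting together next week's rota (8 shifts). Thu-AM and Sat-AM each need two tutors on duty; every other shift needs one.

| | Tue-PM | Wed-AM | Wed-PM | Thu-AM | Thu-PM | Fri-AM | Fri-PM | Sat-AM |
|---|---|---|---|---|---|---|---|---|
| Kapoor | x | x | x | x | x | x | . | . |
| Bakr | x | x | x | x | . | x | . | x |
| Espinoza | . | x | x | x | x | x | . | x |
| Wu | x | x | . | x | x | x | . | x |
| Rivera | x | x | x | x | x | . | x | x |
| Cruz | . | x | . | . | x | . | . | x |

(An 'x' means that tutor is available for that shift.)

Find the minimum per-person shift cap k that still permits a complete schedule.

2

With 6 tutors and 10 worker-slots to fill, someone must work at least ⌈10/6⌉ = 2 shifts, so k ≥ 2.
k = 2 works: Tue-PM→Kapoor, Wed-AM→Bakr, Wed-PM→Kapoor, Thu-AM→Espinoza+Wu, Thu-PM→Espinoza, Fri-AM→Bakr, Fri-PM→Rivera, Sat-AM→Wu+Rivera.
Loads: Kapoor 2, Bakr 2, Espinoza 2, Wu 2, Rivera 2, Cruz 0 — all ≤ 2.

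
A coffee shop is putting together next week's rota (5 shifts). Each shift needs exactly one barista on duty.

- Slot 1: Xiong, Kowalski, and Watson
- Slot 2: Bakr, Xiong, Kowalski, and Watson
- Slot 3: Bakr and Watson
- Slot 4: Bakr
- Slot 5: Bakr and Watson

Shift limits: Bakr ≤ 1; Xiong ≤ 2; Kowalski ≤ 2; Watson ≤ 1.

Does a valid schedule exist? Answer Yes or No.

No

Total capacity is 6 and 5 slots are needed, so capacity alone doesn't rule it out.
Shifts {Slot 3, Slot 4, Slot 5} need 3 worker-slots in total, but the baristas available for any of those shifts (Bakr and Watson) can supply at most 2 among them. So no valid schedule exists.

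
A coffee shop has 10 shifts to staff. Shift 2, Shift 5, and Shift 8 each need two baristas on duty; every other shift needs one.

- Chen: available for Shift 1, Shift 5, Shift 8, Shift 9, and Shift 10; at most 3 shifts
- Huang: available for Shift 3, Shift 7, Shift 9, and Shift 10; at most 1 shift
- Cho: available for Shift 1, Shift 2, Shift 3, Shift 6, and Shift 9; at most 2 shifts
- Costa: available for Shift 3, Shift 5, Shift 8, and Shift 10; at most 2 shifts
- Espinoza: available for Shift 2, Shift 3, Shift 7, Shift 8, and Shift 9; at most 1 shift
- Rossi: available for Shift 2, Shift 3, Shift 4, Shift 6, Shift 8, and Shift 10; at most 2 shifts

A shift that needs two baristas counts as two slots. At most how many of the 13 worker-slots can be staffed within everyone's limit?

11

Total capacity across all baristas is 3+1+2+2+1+2 = 11, and 13 slots are needed, so at most 11 can be filled.
An assignment achieving 11: Shift 1→Chen, Shift 2→Cho+Espinoza, Shift 4→Rossi, Shift 5→Chen+Costa, Shift 6→Cho, Shift 7→Huang, Shift 8→Chen+Costa, Shift 10→Rossi.
Loads: Chen 3/3, Huang 1/1, Cho 2/2, Costa 2/2, Espinoza 1/1, Rossi 2/2.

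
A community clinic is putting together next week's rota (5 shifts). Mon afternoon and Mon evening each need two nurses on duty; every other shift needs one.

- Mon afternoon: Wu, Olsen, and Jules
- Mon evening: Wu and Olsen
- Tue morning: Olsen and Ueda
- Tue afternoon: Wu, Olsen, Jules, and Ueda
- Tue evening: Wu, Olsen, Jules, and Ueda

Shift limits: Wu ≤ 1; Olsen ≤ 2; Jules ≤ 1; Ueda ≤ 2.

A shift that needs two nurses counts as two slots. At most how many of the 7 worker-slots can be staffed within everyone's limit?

6

Total capacity across all nurses is 1+2+1+2 = 6, and 7 slots are needed, so at most 6 can be filled.
An assignment achieving 6: Mon afternoon→Jules, Mon evening→Wu+Olsen, Tue morning→Olsen, Tue afternoon→Ueda, Tue evening→Ueda.
Loads: Wu 1/1, Olsen 2/2, Jules 1/1, Ueda 2/2.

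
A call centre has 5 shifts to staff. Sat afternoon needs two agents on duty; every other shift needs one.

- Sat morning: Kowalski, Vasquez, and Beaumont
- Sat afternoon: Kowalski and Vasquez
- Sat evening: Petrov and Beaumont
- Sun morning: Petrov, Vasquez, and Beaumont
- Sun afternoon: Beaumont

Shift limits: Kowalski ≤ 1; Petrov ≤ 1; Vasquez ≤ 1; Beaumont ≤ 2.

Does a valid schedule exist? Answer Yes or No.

No

Shifts {Sat morning, Sat afternoon, Sat evening, Sun morning, Sun afternoon} need 6 worker-slots in total, but the agents available for any of those shifts (Kowalski, Petrov, Vasquez, and Beaumont) can supply at most 5 among them. So no valid schedule exists.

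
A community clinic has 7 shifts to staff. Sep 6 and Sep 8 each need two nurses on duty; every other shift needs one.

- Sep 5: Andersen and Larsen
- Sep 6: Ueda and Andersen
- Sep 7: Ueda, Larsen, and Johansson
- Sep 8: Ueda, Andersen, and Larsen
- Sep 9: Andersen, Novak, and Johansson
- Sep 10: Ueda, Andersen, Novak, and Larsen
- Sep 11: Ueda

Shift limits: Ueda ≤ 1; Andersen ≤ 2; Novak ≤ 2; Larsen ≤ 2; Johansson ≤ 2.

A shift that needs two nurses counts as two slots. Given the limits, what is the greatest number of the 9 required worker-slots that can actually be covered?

8

Total capacity across all nurses is 1+2+2+2+2 = 9, and 9 slots are needed, so at most 9 can be filled.
Shifts {Sep 6, Sep 11} need 3 slots but only Ueda and Andersen are available for them, supplying at most 2 — so at least 1 slot must go unfilled.
An assignment achieving 8: Sep 5→Larsen, Sep 6→Andersen, Sep 7→Johansson, Sep 8→Andersen+Larsen, Sep 9→Novak, Sep 10→Novak, Sep 11→Ueda.
Loads: Ueda 1/1, Andersen 2/2, Novak 2/2, Larsen 2/2, Johansson 1/2.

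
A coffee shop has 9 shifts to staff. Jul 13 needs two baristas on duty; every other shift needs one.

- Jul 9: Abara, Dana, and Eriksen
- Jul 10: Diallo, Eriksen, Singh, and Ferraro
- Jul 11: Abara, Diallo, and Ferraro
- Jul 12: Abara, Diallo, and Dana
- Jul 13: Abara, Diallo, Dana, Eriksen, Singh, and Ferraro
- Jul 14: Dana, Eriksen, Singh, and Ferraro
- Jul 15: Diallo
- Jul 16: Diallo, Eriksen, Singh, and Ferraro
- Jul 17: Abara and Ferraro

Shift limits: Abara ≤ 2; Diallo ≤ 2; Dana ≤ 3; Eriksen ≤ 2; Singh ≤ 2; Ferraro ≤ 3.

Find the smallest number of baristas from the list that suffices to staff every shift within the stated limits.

4

10 slots to fill and no one can take more than 3, so at least ⌈10/3⌉ = 4 baristas are needed.
Abara, Diallo, Dana, and Ferraro alone can cover everything: Jul 9→Abara, Jul 10→Diallo, Jul 11→Ferraro, Jul 12→Dana, Jul 13→Dana+Ferraro, Jul 14→Dana, Jul 15→Diallo, Jul 16→Ferraro, Jul 17→Abara.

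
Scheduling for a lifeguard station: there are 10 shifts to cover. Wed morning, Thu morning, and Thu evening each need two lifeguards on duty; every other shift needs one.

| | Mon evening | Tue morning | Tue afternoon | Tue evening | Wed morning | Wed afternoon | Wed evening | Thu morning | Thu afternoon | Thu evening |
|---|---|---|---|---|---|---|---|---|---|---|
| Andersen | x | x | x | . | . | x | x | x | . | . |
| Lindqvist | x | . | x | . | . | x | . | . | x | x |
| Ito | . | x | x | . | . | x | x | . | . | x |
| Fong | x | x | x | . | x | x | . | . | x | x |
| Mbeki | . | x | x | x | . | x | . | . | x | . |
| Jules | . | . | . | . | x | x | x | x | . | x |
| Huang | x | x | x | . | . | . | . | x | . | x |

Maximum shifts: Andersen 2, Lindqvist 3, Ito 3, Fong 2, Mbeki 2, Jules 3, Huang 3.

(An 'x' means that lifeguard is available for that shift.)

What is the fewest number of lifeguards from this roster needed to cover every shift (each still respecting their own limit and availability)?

13 slots to fill and no one can take more than 3, so at least ⌈13/3⌉ = 5 lifeguards are needed.
Lindqvist, Fong, Mbeki, Jules, and Huang alone can cover everything: Mon evening→Lindqvist, Tue morning→Fong, Tue afternoon→Huang, Tue evening→Mbeki, Wed morning→Fong+Jules, Wed afternoon→Mbeki, Wed evening→Jules, Thu morning→Jules+Huang, Thu afternoon→Lindqvist, Thu evening→Lindqvist+Huang.

5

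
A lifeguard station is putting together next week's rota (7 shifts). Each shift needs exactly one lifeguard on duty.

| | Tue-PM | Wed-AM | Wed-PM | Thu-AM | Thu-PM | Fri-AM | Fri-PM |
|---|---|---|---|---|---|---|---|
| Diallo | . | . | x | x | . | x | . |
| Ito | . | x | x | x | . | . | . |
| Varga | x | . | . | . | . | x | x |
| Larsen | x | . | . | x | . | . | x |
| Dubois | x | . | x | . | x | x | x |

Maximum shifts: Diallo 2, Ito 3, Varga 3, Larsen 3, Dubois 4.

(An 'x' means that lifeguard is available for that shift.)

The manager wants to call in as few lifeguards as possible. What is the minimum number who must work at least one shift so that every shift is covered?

2

7 slots to fill and no one can take more than 4, so at least ⌈7/4⌉ = 2 lifeguards are needed.
Ito and Dubois alone can cover everything: Tue-PM→Dubois, Wed-AM→Ito, Wed-PM→Ito, Thu-AM→Ito, Thu-PM→Dubois, Fri-AM→Dubois, Fri-PM→Dubois.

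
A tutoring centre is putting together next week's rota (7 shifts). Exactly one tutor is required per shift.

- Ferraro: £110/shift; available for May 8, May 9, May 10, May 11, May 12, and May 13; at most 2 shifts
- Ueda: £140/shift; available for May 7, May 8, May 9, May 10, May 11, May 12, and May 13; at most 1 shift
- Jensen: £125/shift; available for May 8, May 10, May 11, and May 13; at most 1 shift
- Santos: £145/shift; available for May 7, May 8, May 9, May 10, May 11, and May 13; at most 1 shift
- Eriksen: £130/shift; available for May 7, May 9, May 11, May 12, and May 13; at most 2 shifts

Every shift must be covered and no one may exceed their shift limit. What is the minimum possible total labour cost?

£890

Picking the cheapest available tutor for each shift independently would cost £790, but that ignores the shift limits.
An optimal schedule: May 7→Ueda, May 8→Ferraro, May 9→Santos, May 10→Jensen, May 11→Eriksen, May 12→Ferraro, May 13→Eriksen.
Total: 140 + 110 + 145 + 125 + 130 + 110 + 130 = £890.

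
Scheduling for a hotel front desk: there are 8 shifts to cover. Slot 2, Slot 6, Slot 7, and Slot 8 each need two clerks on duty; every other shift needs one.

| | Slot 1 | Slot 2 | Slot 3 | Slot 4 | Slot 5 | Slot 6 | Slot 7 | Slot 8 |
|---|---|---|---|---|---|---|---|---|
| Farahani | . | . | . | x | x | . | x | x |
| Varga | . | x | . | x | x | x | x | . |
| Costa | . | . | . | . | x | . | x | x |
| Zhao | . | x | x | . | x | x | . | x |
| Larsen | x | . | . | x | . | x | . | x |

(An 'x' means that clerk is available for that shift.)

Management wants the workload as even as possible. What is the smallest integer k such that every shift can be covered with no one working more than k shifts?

With 5 clerks and 12 worker-slots to fill, someone must work at least ⌈12/5⌉ = 3 shifts, so k ≥ 3.
k = 3 works: Slot 1→Larsen, Slot 2→Varga+Zhao, Slot 3→Zhao, Slot 4→Farahani, Slot 5→Farahani, Slot 6→Varga+Zhao, Slot 7→Farahani+Varga, Slot 8→Costa+Larsen.
Loads: Farahani 3, Varga 3, Costa 1, Zhao 3, Larsen 2 — all ≤ 3.

3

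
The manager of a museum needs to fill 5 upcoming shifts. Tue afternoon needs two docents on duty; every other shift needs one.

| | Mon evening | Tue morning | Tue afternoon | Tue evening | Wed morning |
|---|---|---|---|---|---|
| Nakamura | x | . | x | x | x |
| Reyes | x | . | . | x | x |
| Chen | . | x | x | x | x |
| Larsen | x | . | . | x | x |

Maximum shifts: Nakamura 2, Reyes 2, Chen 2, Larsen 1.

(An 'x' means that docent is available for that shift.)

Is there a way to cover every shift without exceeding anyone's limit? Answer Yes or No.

Tue morning can only be covered by Chen, so that assignment is forced.
Tue afternoon can only be covered by Nakamura and Chen, so that assignment is forced.
One valid schedule: Mon evening→Nakamura, Tue morning→Chen, Tue afternoon→Nakamura+Chen, Tue evening→Reyes, Wed morning→Reyes.
Loads: Nakamura 2/2, Reyes 2/2, Chen 2/2, Larsen 0/1 — all within limits.

Yes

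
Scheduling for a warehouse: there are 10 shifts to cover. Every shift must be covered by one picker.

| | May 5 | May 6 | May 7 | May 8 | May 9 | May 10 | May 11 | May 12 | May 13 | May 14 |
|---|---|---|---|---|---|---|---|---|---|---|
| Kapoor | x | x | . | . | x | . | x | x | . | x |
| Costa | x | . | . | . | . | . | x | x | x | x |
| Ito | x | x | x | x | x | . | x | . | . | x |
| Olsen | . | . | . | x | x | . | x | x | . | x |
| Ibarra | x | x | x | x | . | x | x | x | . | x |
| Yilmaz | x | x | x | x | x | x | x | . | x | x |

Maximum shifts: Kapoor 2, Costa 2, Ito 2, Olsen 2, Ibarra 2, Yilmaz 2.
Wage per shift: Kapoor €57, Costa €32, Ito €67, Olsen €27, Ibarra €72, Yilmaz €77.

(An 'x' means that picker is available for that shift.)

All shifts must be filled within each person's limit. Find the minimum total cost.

Picking the cheapest available picker for each shift independently would cost €395, but that ignores the shift limits.
An optimal schedule: May 5→Ibarra, May 6→Kapoor, May 7→Ito, May 8→Ito, May 9→Kapoor, May 10→Ibarra, May 11→Olsen, May 12→Costa, May 13→Costa, May 14→Olsen.
Total: 72 + 57 + 67 + 67 + 57 + 72 + 27 + 32 + 32 + 27 = €510.

€510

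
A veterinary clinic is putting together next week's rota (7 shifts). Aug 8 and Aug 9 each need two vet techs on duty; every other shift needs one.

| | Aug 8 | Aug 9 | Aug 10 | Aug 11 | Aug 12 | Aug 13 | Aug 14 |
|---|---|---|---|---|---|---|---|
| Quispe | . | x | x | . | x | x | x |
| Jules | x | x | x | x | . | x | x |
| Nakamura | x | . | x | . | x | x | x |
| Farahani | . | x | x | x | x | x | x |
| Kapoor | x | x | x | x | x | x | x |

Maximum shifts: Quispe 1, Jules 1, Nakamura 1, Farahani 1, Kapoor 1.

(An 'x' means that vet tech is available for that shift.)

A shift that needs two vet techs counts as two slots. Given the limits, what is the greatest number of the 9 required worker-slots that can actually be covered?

Total capacity across all vet techs is 1+1+1+1+1 = 5, and 9 slots are needed, so at most 5 can be filled.
An assignment achieving 5: Aug 8→Jules+Nakamura, Aug 9→Quispe+Kapoor, Aug 11→Farahani.
Loads: Quispe 1/1, Jules 1/1, Nakamura 1/1, Farahani 1/1, Kapoor 1/1.

5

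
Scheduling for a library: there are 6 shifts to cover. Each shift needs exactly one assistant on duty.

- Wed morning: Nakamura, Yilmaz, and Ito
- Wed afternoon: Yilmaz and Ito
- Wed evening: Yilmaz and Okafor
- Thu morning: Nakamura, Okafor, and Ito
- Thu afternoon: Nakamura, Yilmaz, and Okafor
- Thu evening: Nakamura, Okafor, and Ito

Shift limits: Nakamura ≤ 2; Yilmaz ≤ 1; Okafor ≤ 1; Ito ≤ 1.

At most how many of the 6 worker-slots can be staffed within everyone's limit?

5

Total capacity across all assistants is 2+1+1+1 = 5, and 6 slots are needed, so at most 5 can be filled.
An assignment achieving 5: Wed morning→Nakamura, Wed afternoon→Yilmaz, Wed evening→Okafor, Thu morning→Nakamura, Thu evening→Ito.
Loads: Nakamura 2/2, Yilmaz 1/1, Okafor 1/1, Ito 1/1.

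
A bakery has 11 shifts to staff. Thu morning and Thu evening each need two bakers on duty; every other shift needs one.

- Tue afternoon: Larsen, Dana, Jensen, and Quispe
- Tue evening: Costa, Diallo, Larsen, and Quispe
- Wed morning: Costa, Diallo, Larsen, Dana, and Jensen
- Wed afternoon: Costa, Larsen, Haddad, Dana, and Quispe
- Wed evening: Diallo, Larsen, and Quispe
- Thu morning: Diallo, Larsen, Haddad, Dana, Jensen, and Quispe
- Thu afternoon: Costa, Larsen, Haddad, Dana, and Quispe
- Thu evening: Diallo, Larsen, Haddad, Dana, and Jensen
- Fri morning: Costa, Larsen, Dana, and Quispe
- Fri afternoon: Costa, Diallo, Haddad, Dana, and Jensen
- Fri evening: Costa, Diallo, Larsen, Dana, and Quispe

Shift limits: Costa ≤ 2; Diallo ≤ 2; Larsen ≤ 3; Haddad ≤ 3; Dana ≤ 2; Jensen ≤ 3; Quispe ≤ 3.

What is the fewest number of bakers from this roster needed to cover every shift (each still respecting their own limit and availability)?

5

13 slots to fill and no one can take more than 3, so at least ⌈13/3⌉ = 5 bakers are needed.
Costa, Diallo, Larsen, Haddad, and Jensen alone can cover everything: Tue afternoon→Larsen, Tue evening→Costa, Wed morning→Jensen, Wed afternoon→Larsen, Wed evening→Diallo, Thu morning→Haddad+Jensen, Thu afternoon→Larsen, Thu evening→Haddad+Jensen, Fri morning→Costa, Fri afternoon→Haddad, Fri evening→Diallo.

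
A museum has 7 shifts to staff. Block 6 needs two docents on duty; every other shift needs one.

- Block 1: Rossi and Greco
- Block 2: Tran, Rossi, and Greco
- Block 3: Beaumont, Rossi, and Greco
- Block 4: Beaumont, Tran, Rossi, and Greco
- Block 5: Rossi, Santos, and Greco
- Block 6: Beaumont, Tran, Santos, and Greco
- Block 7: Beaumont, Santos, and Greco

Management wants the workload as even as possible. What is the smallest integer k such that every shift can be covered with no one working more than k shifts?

2

With 5 docents and 8 worker-slots to fill, someone must work at least ⌈8/5⌉ = 2 shifts, so k ≥ 2.
k = 2 works: Block 1→Rossi, Block 2→Tran, Block 3→Beaumont, Block 4→Tran, Block 5→Rossi, Block 6→Santos+Greco, Block 7→Beaumont.
Loads: Beaumont 2, Tran 2, Rossi 2, Santos 1, Greco 1 — all ≤ 2.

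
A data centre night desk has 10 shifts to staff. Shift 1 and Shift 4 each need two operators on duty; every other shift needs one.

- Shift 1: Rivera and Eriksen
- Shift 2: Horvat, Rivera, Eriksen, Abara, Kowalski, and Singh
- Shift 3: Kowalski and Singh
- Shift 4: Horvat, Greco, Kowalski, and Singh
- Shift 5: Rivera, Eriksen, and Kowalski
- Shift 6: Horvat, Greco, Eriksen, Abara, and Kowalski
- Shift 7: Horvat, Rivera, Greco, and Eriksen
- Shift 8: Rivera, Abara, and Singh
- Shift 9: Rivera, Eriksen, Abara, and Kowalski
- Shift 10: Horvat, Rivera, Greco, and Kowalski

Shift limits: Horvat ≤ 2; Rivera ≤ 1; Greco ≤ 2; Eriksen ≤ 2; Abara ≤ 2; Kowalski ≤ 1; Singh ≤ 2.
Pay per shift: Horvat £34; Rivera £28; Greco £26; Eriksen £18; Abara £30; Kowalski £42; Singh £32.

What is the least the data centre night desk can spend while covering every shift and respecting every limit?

£350

Shift 1 can only be covered by Rivera and Eriksen, so that assignment is forced.
Picking the cheapest available operator for each shift independently would cost £280, but that ignores the shift limits.
An optimal schedule: Shift 1→Rivera+Eriksen, Shift 2→Singh, Shift 3→Kowalski, Shift 4→Greco+Singh, Shift 5→Eriksen, Shift 6→Greco, Shift 7→Horvat, Shift 8→Abara, Shift 9→Abara, Shift 10→Horvat.
Total: 28 + 18 + 32 + 42 + 26 + 32 + 18 + 26 + 34 + 30 + 30 + 34 = £350.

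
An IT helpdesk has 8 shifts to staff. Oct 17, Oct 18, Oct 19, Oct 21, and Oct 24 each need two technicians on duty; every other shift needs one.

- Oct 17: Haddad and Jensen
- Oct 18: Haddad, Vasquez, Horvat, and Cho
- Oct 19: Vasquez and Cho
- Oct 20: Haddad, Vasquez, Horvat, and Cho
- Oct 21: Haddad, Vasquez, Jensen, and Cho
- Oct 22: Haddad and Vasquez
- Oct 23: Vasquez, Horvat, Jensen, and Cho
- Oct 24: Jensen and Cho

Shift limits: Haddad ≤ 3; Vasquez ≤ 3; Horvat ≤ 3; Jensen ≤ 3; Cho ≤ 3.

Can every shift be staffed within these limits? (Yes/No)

Yes

Oct 17 can only be covered by Haddad and Jensen, so that assignment is forced.
Oct 19 can only be covered by Vasquez and Cho, so that assignment is forced.
Oct 24 can only be covered by Jensen and Cho, so that assignment is forced.
One valid schedule: Oct 17→Haddad+Jensen, Oct 18→Vasquez+Horvat, Oct 19→Vasquez+Cho, Oct 20→Haddad, Oct 21→Jensen+Cho, Oct 22→Haddad, Oct 23→Vasquez, Oct 24→Jensen+Cho.
Loads: Haddad 3/3, Vasquez 3/3, Horvat 1/3, Jensen 3/3, Cho 3/3 — all within limits.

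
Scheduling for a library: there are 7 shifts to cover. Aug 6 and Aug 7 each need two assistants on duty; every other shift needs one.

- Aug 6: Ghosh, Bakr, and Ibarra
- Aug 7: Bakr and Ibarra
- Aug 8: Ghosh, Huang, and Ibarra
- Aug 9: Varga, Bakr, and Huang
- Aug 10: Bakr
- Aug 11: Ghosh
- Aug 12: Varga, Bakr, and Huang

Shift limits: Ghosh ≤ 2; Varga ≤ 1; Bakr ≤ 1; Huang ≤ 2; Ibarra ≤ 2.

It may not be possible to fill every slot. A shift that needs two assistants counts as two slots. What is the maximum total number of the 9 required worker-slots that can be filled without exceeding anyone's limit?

8

Total capacity across all assistants is 2+1+1+2+2 = 8, and 9 slots are needed, so at most 8 can be filled.
An assignment achieving 8: Aug 6→Ghosh+Ibarra, Aug 7→Ibarra, Aug 8→Huang, Aug 9→Varga, Aug 10→Bakr, Aug 11→Ghosh, Aug 12→Huang.
Loads: Ghosh 2/2, Varga 1/1, Bakr 1/1, Huang 2/2, Ibarra 2/2.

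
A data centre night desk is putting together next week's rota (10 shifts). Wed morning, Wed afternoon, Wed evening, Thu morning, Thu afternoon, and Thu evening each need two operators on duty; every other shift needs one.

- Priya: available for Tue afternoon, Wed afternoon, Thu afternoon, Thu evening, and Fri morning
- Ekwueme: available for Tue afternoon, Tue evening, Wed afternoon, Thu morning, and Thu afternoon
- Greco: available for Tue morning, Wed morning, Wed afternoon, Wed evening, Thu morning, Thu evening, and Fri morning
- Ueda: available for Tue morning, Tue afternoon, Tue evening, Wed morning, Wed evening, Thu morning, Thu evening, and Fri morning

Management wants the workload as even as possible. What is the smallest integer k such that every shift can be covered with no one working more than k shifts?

With 4 operators and 16 worker-slots to fill, someone must work at least ⌈16/4⌉ = 4 shifts, so k ≥ 4.
k = 4 works: Tue morning→Greco, Tue afternoon→Priya, Tue evening→Ekwueme, Wed morning→Greco+Ueda, Wed afternoon→Priya+Ekwueme, Wed evening→Greco+Ueda, Thu morning→Ekwueme+Greco, Thu afternoon→Priya+Ekwueme, Thu evening→Priya+Ueda, Fri morning→Ueda.
Loads: Priya 4, Ekwueme 4, Greco 4, Ueda 4 — all ≤ 4.

4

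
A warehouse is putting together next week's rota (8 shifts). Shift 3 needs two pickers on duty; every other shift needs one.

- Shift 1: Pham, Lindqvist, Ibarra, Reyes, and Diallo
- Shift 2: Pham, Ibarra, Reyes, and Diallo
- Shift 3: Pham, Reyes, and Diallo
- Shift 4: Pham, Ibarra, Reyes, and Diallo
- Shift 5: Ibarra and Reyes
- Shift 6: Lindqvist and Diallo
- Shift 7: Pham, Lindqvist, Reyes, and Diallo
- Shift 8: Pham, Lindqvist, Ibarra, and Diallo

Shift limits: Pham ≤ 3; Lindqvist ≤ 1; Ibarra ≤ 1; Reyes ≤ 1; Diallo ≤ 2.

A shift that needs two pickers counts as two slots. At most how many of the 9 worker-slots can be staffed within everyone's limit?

8

Total capacity across all pickers is 3+1+1+1+2 = 8, and 9 slots are needed, so at most 8 can be filled.
An assignment achieving 8: Shift 2→Pham, Shift 3→Pham+Reyes, Shift 4→Pham, Shift 5→Ibarra, Shift 6→Lindqvist, Shift 7→Diallo, Shift 8→Diallo.
Loads: Pham 3/3, Lindqvist 1/1, Ibarra 1/1, Reyes 1/1, Diallo 2/2.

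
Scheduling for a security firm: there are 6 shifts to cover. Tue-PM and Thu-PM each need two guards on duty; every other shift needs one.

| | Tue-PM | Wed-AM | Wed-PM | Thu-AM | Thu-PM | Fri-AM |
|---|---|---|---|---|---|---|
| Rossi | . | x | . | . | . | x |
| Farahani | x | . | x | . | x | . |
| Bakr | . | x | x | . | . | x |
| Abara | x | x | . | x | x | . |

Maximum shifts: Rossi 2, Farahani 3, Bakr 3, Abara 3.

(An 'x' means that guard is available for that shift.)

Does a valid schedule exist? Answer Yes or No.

Tue-PM can only be covered by Farahani and Abara, so that assignment is forced.
Thu-AM can only be covered by Abara, so that assignment is forced.
Thu-PM can only be covered by Farahani and Abara, so that assignment is forced.
One valid schedule: Tue-PM→Farahani+Abara, Wed-AM→Rossi, Wed-PM→Farahani, Thu-AM→Abara, Thu-PM→Farahani+Abara, Fri-AM→Rossi.
Loads: Rossi 2/2, Farahani 3/3, Bakr 0/3, Abara 3/3 — all within limits.

Yes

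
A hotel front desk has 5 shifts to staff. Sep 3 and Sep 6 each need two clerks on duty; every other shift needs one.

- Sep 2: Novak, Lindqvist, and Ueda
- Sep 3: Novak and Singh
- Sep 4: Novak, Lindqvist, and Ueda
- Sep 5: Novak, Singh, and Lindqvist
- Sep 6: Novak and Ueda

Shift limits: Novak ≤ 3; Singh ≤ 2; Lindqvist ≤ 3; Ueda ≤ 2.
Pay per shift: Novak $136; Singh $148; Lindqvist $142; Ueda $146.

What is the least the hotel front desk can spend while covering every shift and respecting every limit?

$986

Sep 3 can only be covered by Novak and Singh, so that assignment is forced.
Sep 6 can only be covered by Novak and Ueda, so that assignment is forced.
Picking the cheapest available clerk for each shift independently would cost $974, but that ignores the shift limits.
An optimal schedule: Sep 2→Novak, Sep 3→Novak+Singh, Sep 4→Lindqvist, Sep 5→Lindqvist, Sep 6→Novak+Ueda.
Total: 136 + 136 + 148 + 142 + 142 + 136 + 146 = $986.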